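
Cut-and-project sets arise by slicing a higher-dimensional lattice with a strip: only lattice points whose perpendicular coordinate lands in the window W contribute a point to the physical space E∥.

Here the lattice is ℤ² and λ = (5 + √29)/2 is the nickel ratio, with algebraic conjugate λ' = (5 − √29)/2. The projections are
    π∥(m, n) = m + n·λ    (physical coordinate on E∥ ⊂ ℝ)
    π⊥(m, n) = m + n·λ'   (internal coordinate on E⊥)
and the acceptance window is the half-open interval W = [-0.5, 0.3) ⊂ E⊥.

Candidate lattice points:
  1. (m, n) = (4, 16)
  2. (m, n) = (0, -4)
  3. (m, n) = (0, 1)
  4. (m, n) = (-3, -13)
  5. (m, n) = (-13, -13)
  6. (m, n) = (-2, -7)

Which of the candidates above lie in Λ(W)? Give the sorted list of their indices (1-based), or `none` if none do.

Compute λ' = (5−√29)/2 = -0.19258, so π⊥(m,n) = m -0.19258·n.
candidate 1: (m,n)=(4,16) → π∥ = 4+16·λ ≈ 87.08132, π⊥ = 4+16·λ' ≈ 0.91868 ∉ [-0.5, 0.3) ⇒ out
candidate 2: (m,n)=(0,-4) → π∥ = 0-4·λ ≈ -20.77033, π⊥ = 0-4·λ' ≈ 0.77033 ∉ [-0.5, 0.3) ⇒ out
candidate 3: (m,n)=(0,1) → π∥ = 0+1·λ ≈ 5.19258, π⊥ = 0+1·λ' ≈ -0.19258 ∈ [-0.5, 0.3) ⇒ IN Λ
candidate 4: (m,n)=(-3,-13) → π∥ = -3-13·λ ≈ -70.50357, π⊥ = -3-13·λ' ≈ -0.49643 ∈ [-0.5, 0.3) ⇒ IN Λ
candidate 5: (m,n)=(-13,-13) → π∥ = -13-13·λ ≈ -80.50357, π⊥ = -13-13·λ' ≈ -10.49643 ∉ [-0.5, 0.3) ⇒ out
candidate 6: (m,n)=(-2,-7) → π∥ = -2-7·λ ≈ -38.34808, π⊥ = -2-7·λ' ≈ -0.65192 ∉ [-0.5, 0.3) ⇒ out

3, 4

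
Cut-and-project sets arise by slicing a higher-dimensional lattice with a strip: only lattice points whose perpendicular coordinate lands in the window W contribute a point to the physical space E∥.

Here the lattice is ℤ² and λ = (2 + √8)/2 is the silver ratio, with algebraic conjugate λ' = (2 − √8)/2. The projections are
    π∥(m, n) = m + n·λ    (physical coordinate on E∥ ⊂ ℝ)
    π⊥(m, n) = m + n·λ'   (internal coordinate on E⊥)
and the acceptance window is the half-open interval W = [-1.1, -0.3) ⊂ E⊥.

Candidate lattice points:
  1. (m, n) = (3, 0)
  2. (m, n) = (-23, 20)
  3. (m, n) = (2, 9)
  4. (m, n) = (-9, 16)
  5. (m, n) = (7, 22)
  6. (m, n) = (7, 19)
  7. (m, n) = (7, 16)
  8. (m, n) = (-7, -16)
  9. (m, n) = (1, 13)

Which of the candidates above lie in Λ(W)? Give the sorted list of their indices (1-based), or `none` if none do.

6, 8

Numerically λ ≈ 2.4142 and λ' = −1/λ ≈ -0.4142.
candidate 1: (m,n)=(3,0) → π∥ = 3+0·λ ≈ 3.0000, π⊥ = 3+0·λ' ≈ 3.0000 ∉ [-1.1, -0.3) ⇒ out
candidate 2: (m,n)=(-23,20) → π∥ = -23+20·λ ≈ 25.2843, π⊥ = -23+20·λ' ≈ -31.2843 ∉ [-1.1, -0.3) ⇒ out
candidate 3: (m,n)=(2,9) → π∥ = 2+9·λ ≈ 23.7279, π⊥ = 2+9·λ' ≈ -1.7279 ∉ [-1.1, -0.3) ⇒ out
candidate 4: (m,n)=(-9,16) → π∥ = -9+16·λ ≈ 29.6274, π⊥ = -9+16·λ' ≈ -15.6274 ∉ [-1.1, -0.3) ⇒ out
candidate 5: (m,n)=(7,22) → π∥ = 7+22·λ ≈ 60.1127, π⊥ = 7+22·λ' ≈ -2.1127 ∉ [-1.1, -0.3) ⇒ out
candidate 6: (m,n)=(7,19) → π∥ = 7+19·λ ≈ 52.8701, π⊥ = 7+19·λ' ≈ -0.8701 ∈ [-1.1, -0.3) ⇒ IN Λ
candidate 7: (m,n)=(7,16) → π∥ = 7+16·λ ≈ 45.6274, π⊥ = 7+16·λ' ≈ 0.3726 ∉ [-1.1, -0.3) ⇒ out
candidate 8: (m,n)=(-7,-16) → π∥ = -7-16·λ ≈ -45.6274, π⊥ = -7-16·λ' ≈ -0.3726 ∈ [-1.1, -0.3) ⇒ IN Λ
candidate 9: (m,n)=(1,13) → π∥ = 1+13·λ ≈ 32.3848, π⊥ = 1+13·λ' ≈ -4.3848 ∉ [-1.1, -0.3) ⇒ out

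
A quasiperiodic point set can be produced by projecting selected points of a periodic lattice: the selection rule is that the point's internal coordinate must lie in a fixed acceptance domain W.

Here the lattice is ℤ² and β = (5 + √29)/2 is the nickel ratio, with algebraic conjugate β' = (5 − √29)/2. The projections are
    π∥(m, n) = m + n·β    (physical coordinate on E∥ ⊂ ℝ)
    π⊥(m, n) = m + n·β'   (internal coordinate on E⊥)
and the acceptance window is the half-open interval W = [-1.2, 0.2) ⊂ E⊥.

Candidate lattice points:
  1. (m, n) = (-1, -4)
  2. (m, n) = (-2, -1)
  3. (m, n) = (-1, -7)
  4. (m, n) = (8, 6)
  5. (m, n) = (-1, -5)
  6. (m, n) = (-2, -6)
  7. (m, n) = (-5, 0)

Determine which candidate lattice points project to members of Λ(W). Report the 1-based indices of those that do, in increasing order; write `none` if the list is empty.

1, 5, 6

β' = (5−√29)/2 ≈ -0.192582.
[1] lift (-1,-4): star map gives -0.229670; window check -1.2 ≤ -0.229670 < 0.2 is true → IN Λ
[2] lift (-2,-1): star map gives -1.807418; window check -1.2 ≤ -1.807418 < 0.2 is false → out
[3] lift (-1,-7): star map gives 0.348077; window check -1.2 ≤ 0.348077 < 0.2 is false → out
[4] lift (8,6): star map gives 6.844506; window check -1.2 ≤ 6.844506 < 0.2 is false → out
[5] lift (-1,-5): star map gives -0.037088; window check -1.2 ≤ -0.037088 < 0.2 is true → IN Λ
[6] lift (-2,-6): star map gives -0.844506; window check -1.2 ≤ -0.844506 < 0.2 is true → IN Λ
[7] lift (-5,0): star map gives -5.000000; window check -1.2 ≤ -5.000000 < 0.2 is false → out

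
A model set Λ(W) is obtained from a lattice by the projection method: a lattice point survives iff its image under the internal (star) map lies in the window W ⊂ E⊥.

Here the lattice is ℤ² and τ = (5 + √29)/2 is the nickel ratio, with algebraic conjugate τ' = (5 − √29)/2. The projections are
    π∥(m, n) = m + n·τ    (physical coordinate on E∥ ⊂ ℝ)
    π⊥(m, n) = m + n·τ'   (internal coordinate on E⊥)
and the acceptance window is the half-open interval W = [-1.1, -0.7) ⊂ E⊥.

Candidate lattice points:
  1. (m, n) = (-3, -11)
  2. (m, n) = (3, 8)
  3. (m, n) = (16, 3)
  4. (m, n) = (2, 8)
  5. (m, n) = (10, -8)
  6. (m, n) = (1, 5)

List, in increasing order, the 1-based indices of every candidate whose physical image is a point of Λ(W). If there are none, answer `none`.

τ' = (5−√29)/2 ≈ -0.19258.
candidate 1: (m,n)=(-3,-11) → π∥ = -3-11·τ ≈ -60.11841, π⊥ = -3-11·τ' ≈ -0.88159 ∈ [-1.1, -0.7) ⇒ IN Λ
candidate 2: (m,n)=(3,8) → π∥ = 3+8·τ ≈ 44.54066, π⊥ = 3+8·τ' ≈ 1.45934 ∉ [-1.1, -0.7) ⇒ out
candidate 3: (m,n)=(16,3) → π∥ = 16+3·τ ≈ 31.57775, π⊥ = 16+3·τ' ≈ 15.42225 ∉ [-1.1, -0.7) ⇒ out
candidate 4: (m,n)=(2,8) → π∥ = 2+8·τ ≈ 43.54066, π⊥ = 2+8·τ' ≈ 0.45934 ∉ [-1.1, -0.7) ⇒ out
candidate 5: (m,n)=(10,-8) → π∥ = 10-8·τ ≈ -31.54066, π⊥ = 10-8·τ' ≈ 11.54066 ∉ [-1.1, -0.7) ⇒ out
candidate 6: (m,n)=(1,5) → π∥ = 1+5·τ ≈ 26.96291, π⊥ = 1+5·τ' ≈ 0.03709 ∉ [-1.1, -0.7) ⇒ out

1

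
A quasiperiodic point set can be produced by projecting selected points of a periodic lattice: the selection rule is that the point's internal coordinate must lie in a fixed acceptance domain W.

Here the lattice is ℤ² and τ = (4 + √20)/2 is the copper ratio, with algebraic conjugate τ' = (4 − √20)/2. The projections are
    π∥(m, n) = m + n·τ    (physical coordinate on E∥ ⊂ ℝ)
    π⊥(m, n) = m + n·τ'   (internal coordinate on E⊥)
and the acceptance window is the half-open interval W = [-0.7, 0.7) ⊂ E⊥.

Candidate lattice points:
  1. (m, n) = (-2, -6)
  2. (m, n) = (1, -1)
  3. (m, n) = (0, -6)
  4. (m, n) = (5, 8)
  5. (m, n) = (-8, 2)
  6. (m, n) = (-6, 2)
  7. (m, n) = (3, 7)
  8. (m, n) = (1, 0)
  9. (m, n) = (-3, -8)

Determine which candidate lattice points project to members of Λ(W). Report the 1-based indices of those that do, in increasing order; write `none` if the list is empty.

1

τ' = (4−√20)/2 ≈ -0.2361.
#1 (-2,-6): internal coord -2 + (-6)·τ' = -0.5836; -0.5836 ∈ [-0.7, 0.7) → IN Λ
#2 (1,-1): internal coord 1 + (-1)·τ' = +1.2361; +1.2361 ∉ [-0.7, 0.7) → out
#3 (0,-6): internal coord 0 + (-6)·τ' = +1.4164; +1.4164 ∉ [-0.7, 0.7) → out
#4 (5,8): internal coord 5 + (8)·τ' = +3.1115; +3.1115 ∉ [-0.7, 0.7) → out
#5 (-8,2): internal coord -8 + (2)·τ' = -8.4721; -8.4721 ∉ [-0.7, 0.7) → out
#6 (-6,2): internal coord -6 + (2)·τ' = -6.4721; -6.4721 ∉ [-0.7, 0.7) → out
#7 (3,7): internal coord 3 + (7)·τ' = +1.3475; +1.3475 ∉ [-0.7, 0.7) → out
#8 (1,0): internal coord 1 + (0)·τ' = +1.0000; +1.0000 ∉ [-0.7, 0.7) → out
#9 (-3,-8): internal coord -3 + (-8)·τ' = -1.1115; -1.1115 ∉ [-0.7, 0.7) → out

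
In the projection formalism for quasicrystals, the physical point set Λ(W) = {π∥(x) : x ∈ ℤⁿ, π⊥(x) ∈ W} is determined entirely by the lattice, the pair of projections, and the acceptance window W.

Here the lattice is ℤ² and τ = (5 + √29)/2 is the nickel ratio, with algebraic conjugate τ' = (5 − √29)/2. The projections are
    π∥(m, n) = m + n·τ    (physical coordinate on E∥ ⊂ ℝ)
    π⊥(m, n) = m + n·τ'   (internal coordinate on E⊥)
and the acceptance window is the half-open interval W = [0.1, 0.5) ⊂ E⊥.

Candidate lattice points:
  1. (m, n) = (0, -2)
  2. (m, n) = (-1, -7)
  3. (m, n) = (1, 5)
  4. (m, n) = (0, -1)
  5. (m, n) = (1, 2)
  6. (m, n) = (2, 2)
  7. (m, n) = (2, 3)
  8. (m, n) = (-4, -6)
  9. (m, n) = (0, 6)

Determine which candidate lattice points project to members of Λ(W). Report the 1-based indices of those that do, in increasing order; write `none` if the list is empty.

τ' = (5−√29)/2 ≈ -0.19258.
[1] lift (0,-2): star map gives 0.38516; window check 0.1 ≤ 0.38516 < 0.5 is true → IN Λ
[2] lift (-1,-7): star map gives 0.34808; window check 0.1 ≤ 0.34808 < 0.5 is true → IN Λ
[3] lift (1,5): star map gives 0.03709; window check 0.1 ≤ 0.03709 < 0.5 is false → out
[4] lift (0,-1): star map gives 0.19258; window check 0.1 ≤ 0.19258 < 0.5 is true → IN Λ
[5] lift (1,2): star map gives 0.61484; window check 0.1 ≤ 0.61484 < 0.5 is false → out
[6] lift (2,2): star map gives 1.61484; window check 0.1 ≤ 1.61484 < 0.5 is false → out
[7] lift (2,3): star map gives 1.42225; window check 0.1 ≤ 1.42225 < 0.5 is false → out
[8] lift (-4,-6): star map gives -2.84451; window check 0.1 ≤ -2.84451 < 0.5 is false → out
[9] lift (0,6): star map gives -1.15549; window check 0.1 ≤ -1.15549 < 0.5 is false → out

1, 2, 4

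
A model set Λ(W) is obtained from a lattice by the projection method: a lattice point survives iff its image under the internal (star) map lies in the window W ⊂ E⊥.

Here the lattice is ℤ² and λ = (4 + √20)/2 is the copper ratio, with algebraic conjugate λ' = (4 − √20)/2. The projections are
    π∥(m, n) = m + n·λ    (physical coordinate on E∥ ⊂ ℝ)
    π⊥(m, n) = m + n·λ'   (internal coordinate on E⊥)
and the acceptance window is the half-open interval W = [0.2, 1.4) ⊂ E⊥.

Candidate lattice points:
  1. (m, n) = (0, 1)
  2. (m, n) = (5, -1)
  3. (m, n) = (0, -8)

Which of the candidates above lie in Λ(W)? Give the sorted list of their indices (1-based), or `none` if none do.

Numerically λ ≈ 4.236068 and λ' = −1/λ ≈ -0.236068.
candidate 1: (m,n)=(0,1) → π∥ = 0+1·λ ≈ 4.236068, π⊥ = 0+1·λ' ≈ -0.236068 ∉ [0.2, 1.4) ⇒ out
candidate 2: (m,n)=(5,-1) → π∥ = 5-1·λ ≈ 0.763932, π⊥ = 5-1·λ' ≈ 5.236068 ∉ [0.2, 1.4) ⇒ out
candidate 3: (m,n)=(0,-8) → π∥ = 0-8·λ ≈ -33.888544, π⊥ = 0-8·λ' ≈ 1.888544 ∉ [0.2, 1.4) ⇒ out

none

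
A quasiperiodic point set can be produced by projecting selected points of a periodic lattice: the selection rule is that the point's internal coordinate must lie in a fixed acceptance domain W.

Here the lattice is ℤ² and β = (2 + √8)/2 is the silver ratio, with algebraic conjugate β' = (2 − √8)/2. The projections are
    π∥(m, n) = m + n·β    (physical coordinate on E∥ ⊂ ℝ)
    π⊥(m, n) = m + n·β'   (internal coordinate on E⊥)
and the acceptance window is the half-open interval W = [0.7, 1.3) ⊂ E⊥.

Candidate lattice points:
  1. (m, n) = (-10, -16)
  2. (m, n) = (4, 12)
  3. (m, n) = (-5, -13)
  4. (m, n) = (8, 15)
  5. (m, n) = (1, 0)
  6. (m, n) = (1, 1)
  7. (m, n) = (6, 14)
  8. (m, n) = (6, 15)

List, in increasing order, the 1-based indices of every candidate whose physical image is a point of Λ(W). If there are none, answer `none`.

Numerically β ≈ 2.414214 and β' = −1/β ≈ -0.414214.
[1] lift (-10,-16): star map gives -3.372583; window check 0.7 ≤ -3.372583 < 1.3 is false → out
[2] lift (4,12): star map gives -0.970563; window check 0.7 ≤ -0.970563 < 1.3 is false → out
[3] lift (-5,-13): star map gives 0.384776; window check 0.7 ≤ 0.384776 < 1.3 is false → out
[4] lift (8,15): star map gives 1.786797; window check 0.7 ≤ 1.786797 < 1.3 is false → out
[5] lift (1,0): star map gives 1.000000; window check 0.7 ≤ 1.000000 < 1.3 is true → IN Λ
[6] lift (1,1): star map gives 0.585786; window check 0.7 ≤ 0.585786 < 1.3 is false → out
[7] lift (6,14): star map gives 0.201010; window check 0.7 ≤ 0.201010 < 1.3 is false → out
[8] lift (6,15): star map gives -0.213203; window check 0.7 ≤ -0.213203 < 1.3 is false → out

5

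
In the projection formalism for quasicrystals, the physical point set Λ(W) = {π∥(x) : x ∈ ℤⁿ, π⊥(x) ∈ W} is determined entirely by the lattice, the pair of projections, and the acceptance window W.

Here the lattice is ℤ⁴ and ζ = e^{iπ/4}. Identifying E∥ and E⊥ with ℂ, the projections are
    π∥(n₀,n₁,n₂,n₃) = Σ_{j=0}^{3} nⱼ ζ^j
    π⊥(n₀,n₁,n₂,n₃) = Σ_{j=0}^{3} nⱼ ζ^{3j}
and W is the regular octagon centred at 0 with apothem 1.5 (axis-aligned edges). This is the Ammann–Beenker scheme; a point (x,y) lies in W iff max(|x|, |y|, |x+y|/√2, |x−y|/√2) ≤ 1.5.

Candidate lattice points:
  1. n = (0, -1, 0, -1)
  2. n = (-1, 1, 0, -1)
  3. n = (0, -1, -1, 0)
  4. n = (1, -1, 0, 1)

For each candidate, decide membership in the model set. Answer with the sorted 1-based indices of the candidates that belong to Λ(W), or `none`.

1, 3

π⊥(n) = n₀ + n₁ζ³ + n₂ζ⁶ + n₃ζ⁹ where ζ = e^{iπ/4}.
candidate 1: n = (0, -1, 0, -1) → π⊥ ≈ (+0.0000, -1.4142); max(|x|,|y|,|x±y|/√2) = 1.4142 ≤ 1.5 ⇒ ∈ W
candidate 2: n = (-1, 1, 0, -1) → π⊥ ≈ (-2.4142, +0.0000); max(|x|,|y|,|x±y|/√2) = 2.4142 > 1.5 ⇒ ∉ W
candidate 3: n = (0, -1, -1, 0) → π⊥ ≈ (+0.7071, +0.2929); max(|x|,|y|,|x±y|/√2) = 0.7071 ≤ 1.5 ⇒ ∈ W
candidate 4: n = (1, -1, 0, 1) → π⊥ ≈ (+2.4142, +0.0000); max(|x|,|y|,|x±y|/√2) = 2.4142 > 1.5 ⇒ ∉ W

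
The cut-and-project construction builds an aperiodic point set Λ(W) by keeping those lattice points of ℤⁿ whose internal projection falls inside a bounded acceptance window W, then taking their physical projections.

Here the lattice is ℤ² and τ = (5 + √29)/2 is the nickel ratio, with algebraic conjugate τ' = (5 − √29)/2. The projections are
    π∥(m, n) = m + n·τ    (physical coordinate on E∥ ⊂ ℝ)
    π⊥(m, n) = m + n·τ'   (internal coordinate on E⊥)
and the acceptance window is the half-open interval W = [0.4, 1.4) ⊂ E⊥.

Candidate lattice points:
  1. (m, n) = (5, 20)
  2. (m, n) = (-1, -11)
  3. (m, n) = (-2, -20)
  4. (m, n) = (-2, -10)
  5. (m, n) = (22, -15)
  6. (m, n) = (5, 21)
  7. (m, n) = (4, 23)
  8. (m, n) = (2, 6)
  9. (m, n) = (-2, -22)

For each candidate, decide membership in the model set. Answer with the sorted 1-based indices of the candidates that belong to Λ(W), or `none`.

1, 2, 6, 8

τ' = (5−√29)/2 ≈ -0.19258.
candidate 1: (m,n)=(5,20) → π∥ = 5+20·τ ≈ 108.85165, π⊥ = 5+20·τ' ≈ 1.14835 ∈ [0.4, 1.4) ⇒ IN Λ
candidate 2: (m,n)=(-1,-11) → π∥ = -1-11·τ ≈ -58.11841, π⊥ = -1-11·τ' ≈ 1.11841 ∈ [0.4, 1.4) ⇒ IN Λ
candidate 3: (m,n)=(-2,-20) → π∥ = -2-20·τ ≈ -105.85165, π⊥ = -2-20·τ' ≈ 1.85165 ∉ [0.4, 1.4) ⇒ out
candidate 4: (m,n)=(-2,-10) → π∥ = -2-10·τ ≈ -53.92582, π⊥ = -2-10·τ' ≈ -0.07418 ∉ [0.4, 1.4) ⇒ out
candidate 5: (m,n)=(22,-15) → π∥ = 22-15·τ ≈ -55.88874, π⊥ = 22-15·τ' ≈ 24.88874 ∉ [0.4, 1.4) ⇒ out
candidate 6: (m,n)=(5,21) → π∥ = 5+21·τ ≈ 114.04423, π⊥ = 5+21·τ' ≈ 0.95577 ∈ [0.4, 1.4) ⇒ IN Λ
candidate 7: (m,n)=(4,23) → π∥ = 4+23·τ ≈ 123.42940, π⊥ = 4+23·τ' ≈ -0.42940 ∉ [0.4, 1.4) ⇒ out
candidate 8: (m,n)=(2,6) → π∥ = 2+6·τ ≈ 33.15549, π⊥ = 2+6·τ' ≈ 0.84451 ∈ [0.4, 1.4) ⇒ IN Λ
candidate 9: (m,n)=(-2,-22) → π∥ = -2-22·τ ≈ -116.23681, π⊥ = -2-22·τ' ≈ 2.23681 ∉ [0.4, 1.4) ⇒ out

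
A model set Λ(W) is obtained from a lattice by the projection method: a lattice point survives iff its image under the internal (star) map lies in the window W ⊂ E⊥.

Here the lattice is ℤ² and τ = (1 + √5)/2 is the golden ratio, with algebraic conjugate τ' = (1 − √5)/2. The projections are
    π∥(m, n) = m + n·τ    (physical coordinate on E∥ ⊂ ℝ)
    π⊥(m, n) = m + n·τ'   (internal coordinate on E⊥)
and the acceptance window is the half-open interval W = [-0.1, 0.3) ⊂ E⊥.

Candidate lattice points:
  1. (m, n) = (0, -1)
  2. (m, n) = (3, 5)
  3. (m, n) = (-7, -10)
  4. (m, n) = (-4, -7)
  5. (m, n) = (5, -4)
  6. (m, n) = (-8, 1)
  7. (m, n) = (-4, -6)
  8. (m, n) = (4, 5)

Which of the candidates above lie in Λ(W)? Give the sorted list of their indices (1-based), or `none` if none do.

Numerically τ ≈ 1.6180 and τ' = −1/τ ≈ -0.6180.
candidate 1: (m,n)=(0,-1) → π∥ = 0-1·τ ≈ -1.6180, π⊥ = 0-1·τ' ≈ 0.6180 ∉ [-0.1, 0.3) ⇒ out
candidate 2: (m,n)=(3,5) → π∥ = 3+5·τ ≈ 11.0902, π⊥ = 3+5·τ' ≈ -0.0902 ∈ [-0.1, 0.3) ⇒ IN Λ
candidate 3: (m,n)=(-7,-10) → π∥ = -7-10·τ ≈ -23.1803, π⊥ = -7-10·τ' ≈ -0.8197 ∉ [-0.1, 0.3) ⇒ out
candidate 4: (m,n)=(-4,-7) → π∥ = -4-7·τ ≈ -15.3262, π⊥ = -4-7·τ' ≈ 0.3262 ∉ [-0.1, 0.3) ⇒ out
candidate 5: (m,n)=(5,-4) → π∥ = 5-4·τ ≈ -1.4721, π⊥ = 5-4·τ' ≈ 7.4721 ∉ [-0.1, 0.3) ⇒ out
candidate 6: (m,n)=(-8,1) → π∥ = -8+1·τ ≈ -6.3820, π⊥ = -8+1·τ' ≈ -8.6180 ∉ [-0.1, 0.3) ⇒ out
candidate 7: (m,n)=(-4,-6) → π∥ = -4-6·τ ≈ -13.7082, π⊥ = -4-6·τ' ≈ -0.2918 ∉ [-0.1, 0.3) ⇒ out
candidate 8: (m,n)=(4,5) → π∥ = 4+5·τ ≈ 12.0902, π⊥ = 4+5·τ' ≈ 0.9098 ∉ [-0.1, 0.3) ⇒ out

2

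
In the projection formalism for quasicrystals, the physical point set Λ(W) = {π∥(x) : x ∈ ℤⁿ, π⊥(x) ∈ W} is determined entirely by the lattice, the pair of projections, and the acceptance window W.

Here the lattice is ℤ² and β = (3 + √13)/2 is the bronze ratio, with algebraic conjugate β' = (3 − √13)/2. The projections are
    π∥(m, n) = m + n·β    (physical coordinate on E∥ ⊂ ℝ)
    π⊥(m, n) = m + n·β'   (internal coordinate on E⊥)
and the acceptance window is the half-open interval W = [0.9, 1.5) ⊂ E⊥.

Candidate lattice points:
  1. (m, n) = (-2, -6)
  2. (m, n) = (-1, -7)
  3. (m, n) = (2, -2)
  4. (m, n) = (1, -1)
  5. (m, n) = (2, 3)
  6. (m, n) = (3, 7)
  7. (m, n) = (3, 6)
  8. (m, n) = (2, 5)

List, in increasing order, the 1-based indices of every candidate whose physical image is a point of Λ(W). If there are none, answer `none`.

2, 4, 5, 7

Compute β' = (3−√13)/2 = -0.302776, so π⊥(m,n) = m -0.302776·n.
[1] lift (-2,-6): star map gives -0.183346; window check 0.9 ≤ -0.183346 < 1.5 is false → out
[2] lift (-1,-7): star map gives 1.119429; window check 0.9 ≤ 1.119429 < 1.5 is true → IN Λ
[3] lift (2,-2): star map gives 2.605551; window check 0.9 ≤ 2.605551 < 1.5 is false → out
[4] lift (1,-1): star map gives 1.302776; window check 0.9 ≤ 1.302776 < 1.5 is true → IN Λ
[5] lift (2,3): star map gives 1.091673; window check 0.9 ≤ 1.091673 < 1.5 is true → IN Λ
[6] lift (3,7): star map gives 0.880571; window check 0.9 ≤ 0.880571 < 1.5 is false → out
[7] lift (3,6): star map gives 1.183346; window check 0.9 ≤ 1.183346 < 1.5 is true → IN Λ
[8] lift (2,5): star map gives 0.486122; window check 0.9 ≤ 0.486122 < 1.5 is false → out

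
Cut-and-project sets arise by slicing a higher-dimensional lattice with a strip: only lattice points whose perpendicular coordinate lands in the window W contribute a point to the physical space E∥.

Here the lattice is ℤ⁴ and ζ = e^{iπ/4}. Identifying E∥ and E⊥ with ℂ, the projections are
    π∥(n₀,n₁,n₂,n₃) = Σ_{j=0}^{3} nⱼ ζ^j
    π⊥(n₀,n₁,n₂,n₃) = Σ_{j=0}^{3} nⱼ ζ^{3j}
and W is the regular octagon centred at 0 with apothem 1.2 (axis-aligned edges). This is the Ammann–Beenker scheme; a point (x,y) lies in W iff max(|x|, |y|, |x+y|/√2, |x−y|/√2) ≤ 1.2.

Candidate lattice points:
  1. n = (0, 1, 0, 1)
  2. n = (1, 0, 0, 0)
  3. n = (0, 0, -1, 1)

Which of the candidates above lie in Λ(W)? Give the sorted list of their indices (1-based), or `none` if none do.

2

With ζ = e^{iπ/4} the internal vectors are ζ^0,ζ^3,ζ^6,ζ^9.
#1 (0, 1, 0, 1): internal (0.0000, 1.4142); octagon support 1.4142 vs apothem 1.2 → ∉ W
#2 (1, 0, 0, 0): internal (1.0000, 0.0000); octagon support 1.0000 vs apothem 1.2 → ∈ W
#3 (0, 0, -1, 1): internal (0.7071, 1.7071); octagon support 1.7071 vs apothem 1.2 → ∉ W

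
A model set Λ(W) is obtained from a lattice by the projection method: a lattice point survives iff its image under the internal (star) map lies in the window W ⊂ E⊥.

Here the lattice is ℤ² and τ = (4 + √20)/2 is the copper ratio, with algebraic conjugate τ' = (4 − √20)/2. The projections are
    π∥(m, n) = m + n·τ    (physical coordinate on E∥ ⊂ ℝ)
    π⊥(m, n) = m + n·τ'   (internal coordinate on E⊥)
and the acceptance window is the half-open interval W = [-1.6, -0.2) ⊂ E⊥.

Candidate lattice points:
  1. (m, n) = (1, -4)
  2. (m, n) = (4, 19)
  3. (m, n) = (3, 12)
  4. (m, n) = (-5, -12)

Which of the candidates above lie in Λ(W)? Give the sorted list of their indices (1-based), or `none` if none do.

Numerically τ ≈ 4.236068 and τ' = −1/τ ≈ -0.236068.
[1] lift (1,-4): star map gives 1.944272; window check -1.6 ≤ 1.944272 < -0.2 is false → out
[2] lift (4,19): star map gives -0.485292; window check -1.6 ≤ -0.485292 < -0.2 is true → IN Λ
[3] lift (3,12): star map gives 0.167184; window check -1.6 ≤ 0.167184 < -0.2 is false → out
[4] lift (-5,-12): star map gives -2.167184; window check -1.6 ≤ -2.167184 < -0.2 is false → out

2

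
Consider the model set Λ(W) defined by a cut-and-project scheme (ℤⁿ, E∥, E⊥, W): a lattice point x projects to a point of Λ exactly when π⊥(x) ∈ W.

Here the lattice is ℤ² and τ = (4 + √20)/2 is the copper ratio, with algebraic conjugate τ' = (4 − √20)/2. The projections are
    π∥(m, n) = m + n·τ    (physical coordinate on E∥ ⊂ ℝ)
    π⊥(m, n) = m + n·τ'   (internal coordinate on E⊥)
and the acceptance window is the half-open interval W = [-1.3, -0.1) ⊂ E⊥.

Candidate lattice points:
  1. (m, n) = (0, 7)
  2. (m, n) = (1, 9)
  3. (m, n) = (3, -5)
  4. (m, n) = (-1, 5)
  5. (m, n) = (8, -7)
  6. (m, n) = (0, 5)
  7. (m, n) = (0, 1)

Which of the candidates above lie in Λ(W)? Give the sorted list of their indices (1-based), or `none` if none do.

Numerically τ ≈ 4.236068 and τ' = −1/τ ≈ -0.236068.
[1] lift (0,7): star map gives -1.652476; window check -1.3 ≤ -1.652476 < -0.1 is false → out
[2] lift (1,9): star map gives -1.124612; window check -1.3 ≤ -1.124612 < -0.1 is true → IN Λ
[3] lift (3,-5): star map gives 4.180340; window check -1.3 ≤ 4.180340 < -0.1 is false → out
[4] lift (-1,5): star map gives -2.180340; window check -1.3 ≤ -2.180340 < -0.1 is false → out
[5] lift (8,-7): star map gives 9.652476; window check -1.3 ≤ 9.652476 < -0.1 is false → out
[6] lift (0,5): star map gives -1.180340; window check -1.3 ≤ -1.180340 < -0.1 is true → IN Λ
[7] lift (0,1): star map gives -0.236068; window check -1.3 ≤ -0.236068 < -0.1 is true → IN Λ

2, 6, 7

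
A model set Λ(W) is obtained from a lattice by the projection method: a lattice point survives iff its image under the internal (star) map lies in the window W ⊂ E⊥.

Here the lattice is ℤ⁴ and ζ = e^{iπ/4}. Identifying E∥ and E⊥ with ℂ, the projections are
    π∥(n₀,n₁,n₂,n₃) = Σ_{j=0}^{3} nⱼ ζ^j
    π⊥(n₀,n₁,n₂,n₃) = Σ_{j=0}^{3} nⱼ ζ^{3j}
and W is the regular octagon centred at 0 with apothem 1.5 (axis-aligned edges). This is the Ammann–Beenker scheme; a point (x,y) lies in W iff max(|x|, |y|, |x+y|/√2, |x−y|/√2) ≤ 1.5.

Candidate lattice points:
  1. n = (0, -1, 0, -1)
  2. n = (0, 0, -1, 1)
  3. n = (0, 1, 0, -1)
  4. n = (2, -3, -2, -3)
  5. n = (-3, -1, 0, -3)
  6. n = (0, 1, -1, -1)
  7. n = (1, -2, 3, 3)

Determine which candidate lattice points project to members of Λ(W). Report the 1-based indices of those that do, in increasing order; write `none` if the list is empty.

With ζ = e^{iπ/4} the internal vectors are ζ^0,ζ^3,ζ^6,ζ^9.
candidate 1: n = (0, -1, 0, -1) → π⊥ ≈ (+0.000000, -1.414214); max(|x|,|y|,|x±y|/√2) = 1.414214 ≤ 1.5 ⇒ ∈ W
candidate 2: n = (0, 0, -1, 1) → π⊥ ≈ (+0.707107, +1.707107); max(|x|,|y|,|x±y|/√2) = 1.707107 > 1.5 ⇒ ∉ W
candidate 3: n = (0, 1, 0, -1) → π⊥ ≈ (-1.414214, +0.000000); max(|x|,|y|,|x±y|/√2) = 1.414214 ≤ 1.5 ⇒ ∈ W
candidate 4: n = (2, -3, -2, -3) → π⊥ ≈ (+2.000000, -2.242641); max(|x|,|y|,|x±y|/√2) = 3.000000 > 1.5 ⇒ ∉ W
candidate 5: n = (-3, -1, 0, -3) → π⊥ ≈ (-4.414214, -2.828427); max(|x|,|y|,|x±y|/√2) = 5.121320 > 1.5 ⇒ ∉ W
candidate 6: n = (0, 1, -1, -1) → π⊥ ≈ (-1.414214, +1.000000); max(|x|,|y|,|x±y|/√2) = 1.707107 > 1.5 ⇒ ∉ W
candidate 7: n = (1, -2, 3, 3) → π⊥ ≈ (+4.535534, -2.292893); max(|x|,|y|,|x±y|/√2) = 4.828427 > 1.5 ⇒ ∉ W

1, 3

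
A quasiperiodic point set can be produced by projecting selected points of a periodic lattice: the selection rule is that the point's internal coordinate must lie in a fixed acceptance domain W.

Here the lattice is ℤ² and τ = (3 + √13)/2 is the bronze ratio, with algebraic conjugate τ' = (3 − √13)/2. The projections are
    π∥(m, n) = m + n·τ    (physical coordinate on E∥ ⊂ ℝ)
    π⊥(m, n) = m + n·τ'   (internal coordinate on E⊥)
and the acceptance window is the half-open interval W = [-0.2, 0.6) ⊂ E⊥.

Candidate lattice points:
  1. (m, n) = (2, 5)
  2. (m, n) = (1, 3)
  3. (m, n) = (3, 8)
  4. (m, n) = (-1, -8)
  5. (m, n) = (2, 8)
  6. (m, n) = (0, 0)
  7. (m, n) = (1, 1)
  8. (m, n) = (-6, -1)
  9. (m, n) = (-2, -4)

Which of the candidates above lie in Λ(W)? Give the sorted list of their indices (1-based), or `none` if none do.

1, 2, 3, 6

τ' = (3−√13)/2 ≈ -0.30278.
[1] lift (2,5): star map gives 0.48612; window check -0.2 ≤ 0.48612 < 0.6 is true → IN Λ
[2] lift (1,3): star map gives 0.09167; window check -0.2 ≤ 0.09167 < 0.6 is true → IN Λ
[3] lift (3,8): star map gives 0.57779; window check -0.2 ≤ 0.57779 < 0.6 is true → IN Λ
[4] lift (-1,-8): star map gives 1.42221; window check -0.2 ≤ 1.42221 < 0.6 is false → out
[5] lift (2,8): star map gives -0.42221; window check -0.2 ≤ -0.42221 < 0.6 is false → out
[6] lift (0,0): star map gives 0.00000; window check -0.2 ≤ 0.00000 < 0.6 is true → IN Λ
[7] lift (1,1): star map gives 0.69722; window check -0.2 ≤ 0.69722 < 0.6 is false → out
[8] lift (-6,-1): star map gives -5.69722; window check -0.2 ≤ -5.69722 < 0.6 is false → out
[9] lift (-2,-4): star map gives -0.78890; window check -0.2 ≤ -0.78890 < 0.6 is false → out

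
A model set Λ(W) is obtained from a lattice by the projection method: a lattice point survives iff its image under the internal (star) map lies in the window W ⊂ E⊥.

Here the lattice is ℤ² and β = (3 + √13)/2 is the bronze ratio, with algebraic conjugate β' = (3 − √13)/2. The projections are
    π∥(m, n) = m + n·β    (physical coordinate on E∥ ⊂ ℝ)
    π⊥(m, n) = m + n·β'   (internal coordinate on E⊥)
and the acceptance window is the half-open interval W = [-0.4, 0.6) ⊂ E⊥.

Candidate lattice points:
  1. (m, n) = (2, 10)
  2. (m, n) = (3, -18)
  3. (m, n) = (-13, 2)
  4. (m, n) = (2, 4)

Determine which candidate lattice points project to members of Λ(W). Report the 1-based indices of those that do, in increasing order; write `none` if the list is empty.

Compute β' = (3−√13)/2 = -0.3028, so π⊥(m,n) = m -0.3028·n.
candidate 1: (m,n)=(2,10) → π∥ = 2+10·β ≈ 35.0278, π⊥ = 2+10·β' ≈ -1.0278 ∉ [-0.4, 0.6) ⇒ out
candidate 2: (m,n)=(3,-18) → π∥ = 3-18·β ≈ -56.4500, π⊥ = 3-18·β' ≈ 8.4500 ∉ [-0.4, 0.6) ⇒ out
candidate 3: (m,n)=(-13,2) → π∥ = -13+2·β ≈ -6.3944, π⊥ = -13+2·β' ≈ -13.6056 ∉ [-0.4, 0.6) ⇒ out
candidate 4: (m,n)=(2,4) → π∥ = 2+4·β ≈ 15.2111, π⊥ = 2+4·β' ≈ 0.7889 ∉ [-0.4, 0.6) ⇒ out

none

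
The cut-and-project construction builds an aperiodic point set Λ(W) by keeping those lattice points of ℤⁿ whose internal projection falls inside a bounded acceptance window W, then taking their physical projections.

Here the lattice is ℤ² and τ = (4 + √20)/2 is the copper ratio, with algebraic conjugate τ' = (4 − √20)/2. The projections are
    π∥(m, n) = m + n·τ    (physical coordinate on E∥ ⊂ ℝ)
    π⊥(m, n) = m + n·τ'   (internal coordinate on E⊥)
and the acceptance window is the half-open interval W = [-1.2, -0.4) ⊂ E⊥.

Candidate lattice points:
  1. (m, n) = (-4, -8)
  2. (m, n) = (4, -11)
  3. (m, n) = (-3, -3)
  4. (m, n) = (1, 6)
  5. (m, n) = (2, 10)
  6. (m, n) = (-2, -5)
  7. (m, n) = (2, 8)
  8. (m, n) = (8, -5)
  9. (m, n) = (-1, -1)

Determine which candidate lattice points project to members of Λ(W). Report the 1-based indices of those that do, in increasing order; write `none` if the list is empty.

Compute τ' = (4−√20)/2 = -0.23607, so π⊥(m,n) = m -0.23607·n.
#1 (-4,-8): internal coord -4 + (-8)·τ' = -2.11146; -2.11146 ∉ [-1.2, -0.4) → out
#2 (4,-11): internal coord 4 + (-11)·τ' = +6.59675; +6.59675 ∉ [-1.2, -0.4) → out
#3 (-3,-3): internal coord -3 + (-3)·τ' = -2.29180; -2.29180 ∉ [-1.2, -0.4) → out
#4 (1,6): internal coord 1 + (6)·τ' = -0.41641; -0.41641 ∈ [-1.2, -0.4) → IN Λ
#5 (2,10): internal coord 2 + (10)·τ' = -0.36068; -0.36068 ∉ [-1.2, -0.4) → out
#6 (-2,-5): internal coord -2 + (-5)·τ' = -0.81966; -0.81966 ∈ [-1.2, -0.4) → IN Λ
#7 (2,8): internal coord 2 + (8)·τ' = +0.11146; +0.11146 ∉ [-1.2, -0.4) → out
#8 (8,-5): internal coord 8 + (-5)·τ' = +9.18034; +9.18034 ∉ [-1.2, -0.4) → out
#9 (-1,-1): internal coord -1 + (-1)·τ' = -0.76393; -0.76393 ∈ [-1.2, -0.4) → IN Λ

4, 6, 9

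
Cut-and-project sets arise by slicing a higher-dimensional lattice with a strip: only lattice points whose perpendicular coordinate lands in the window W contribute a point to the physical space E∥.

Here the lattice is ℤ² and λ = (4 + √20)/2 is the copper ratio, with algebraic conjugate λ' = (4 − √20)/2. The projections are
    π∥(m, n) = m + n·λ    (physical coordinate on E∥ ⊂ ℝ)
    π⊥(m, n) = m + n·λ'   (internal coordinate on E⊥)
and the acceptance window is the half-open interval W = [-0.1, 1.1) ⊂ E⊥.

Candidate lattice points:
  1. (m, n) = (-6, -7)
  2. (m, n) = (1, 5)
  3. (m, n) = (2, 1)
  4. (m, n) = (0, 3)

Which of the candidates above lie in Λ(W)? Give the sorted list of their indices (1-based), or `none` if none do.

Compute λ' = (4−√20)/2 = -0.2361, so π⊥(m,n) = m -0.2361·n.
candidate 1: (m,n)=(-6,-7) → π∥ = -6-7·λ ≈ -35.6525, π⊥ = -6-7·λ' ≈ -4.3475 ∉ [-0.1, 1.1) ⇒ out
candidate 2: (m,n)=(1,5) → π∥ = 1+5·λ ≈ 22.1803, π⊥ = 1+5·λ' ≈ -0.1803 ∉ [-0.1, 1.1) ⇒ out
candidate 3: (m,n)=(2,1) → π∥ = 2+1·λ ≈ 6.2361, π⊥ = 2+1·λ' ≈ 1.7639 ∉ [-0.1, 1.1) ⇒ out
candidate 4: (m,n)=(0,3) → π∥ = 0+3·λ ≈ 12.7082, π⊥ = 0+3·λ' ≈ -0.7082 ∉ [-0.1, 1.1) ⇒ out

none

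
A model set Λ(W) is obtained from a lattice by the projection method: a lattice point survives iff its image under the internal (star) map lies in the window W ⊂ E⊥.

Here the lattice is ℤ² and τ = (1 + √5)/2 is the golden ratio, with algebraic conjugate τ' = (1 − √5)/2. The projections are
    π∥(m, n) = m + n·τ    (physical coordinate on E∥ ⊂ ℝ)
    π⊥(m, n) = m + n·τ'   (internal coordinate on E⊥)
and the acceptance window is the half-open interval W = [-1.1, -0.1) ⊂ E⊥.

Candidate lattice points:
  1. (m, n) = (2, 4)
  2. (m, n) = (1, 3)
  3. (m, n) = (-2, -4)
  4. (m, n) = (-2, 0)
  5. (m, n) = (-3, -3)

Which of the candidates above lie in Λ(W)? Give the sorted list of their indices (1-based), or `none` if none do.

Compute τ' = (1−√5)/2 = -0.61803, so π⊥(m,n) = m -0.61803·n.
candidate 1: (m,n)=(2,4) → π∥ = 2+4·τ ≈ 8.47214, π⊥ = 2+4·τ' ≈ -0.47214 ∈ [-1.1, -0.1) ⇒ IN Λ
candidate 2: (m,n)=(1,3) → π∥ = 1+3·τ ≈ 5.85410, π⊥ = 1+3·τ' ≈ -0.85410 ∈ [-1.1, -0.1) ⇒ IN Λ
candidate 3: (m,n)=(-2,-4) → π∥ = -2-4·τ ≈ -8.47214, π⊥ = -2-4·τ' ≈ 0.47214 ∉ [-1.1, -0.1) ⇒ out
candidate 4: (m,n)=(-2,0) → π∥ = -2+0·τ ≈ -2.00000, π⊥ = -2+0·τ' ≈ -2.00000 ∉ [-1.1, -0.1) ⇒ out
candidate 5: (m,n)=(-3,-3) → π∥ = -3-3·τ ≈ -7.85410, π⊥ = -3-3·τ' ≈ -1.14590 ∉ [-1.1, -0.1) ⇒ out

1, 2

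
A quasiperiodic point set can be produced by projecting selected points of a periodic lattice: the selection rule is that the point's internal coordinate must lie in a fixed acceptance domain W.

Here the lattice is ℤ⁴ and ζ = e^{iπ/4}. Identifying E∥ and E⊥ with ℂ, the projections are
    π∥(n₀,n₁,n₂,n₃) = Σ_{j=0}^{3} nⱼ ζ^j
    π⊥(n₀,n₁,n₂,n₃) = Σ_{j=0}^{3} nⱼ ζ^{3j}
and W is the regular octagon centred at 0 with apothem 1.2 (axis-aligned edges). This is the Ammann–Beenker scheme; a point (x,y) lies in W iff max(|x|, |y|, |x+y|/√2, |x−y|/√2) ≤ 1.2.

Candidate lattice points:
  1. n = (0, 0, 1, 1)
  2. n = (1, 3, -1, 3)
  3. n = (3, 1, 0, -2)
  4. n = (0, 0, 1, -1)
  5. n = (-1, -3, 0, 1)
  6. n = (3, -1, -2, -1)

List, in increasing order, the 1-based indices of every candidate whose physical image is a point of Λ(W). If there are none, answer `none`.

π⊥(n) = n₀ + n₁ζ³ + n₂ζ⁶ + n₃ζ⁹ where ζ = e^{iπ/4}.
#1 (0, 0, 1, 1): internal (0.707107, -0.292893); octagon support 0.707107 vs apothem 1.2 → ∈ W
#2 (1, 3, -1, 3): internal (1.000000, 5.242641); octagon support 5.242641 vs apothem 1.2 → ∉ W
#3 (3, 1, 0, -2): internal (0.878680, -0.707107); octagon support 1.121320 vs apothem 1.2 → ∈ W
#4 (0, 0, 1, -1): internal (-0.707107, -1.707107); octagon support 1.707107 vs apothem 1.2 → ∉ W
#5 (-1, -3, 0, 1): internal (1.828427, -1.414214); octagon support 2.292893 vs apothem 1.2 → ∉ W
#6 (3, -1, -2, -1): internal (3.000000, 0.585786); octagon support 3.000000 vs apothem 1.2 → ∉ W

1, 3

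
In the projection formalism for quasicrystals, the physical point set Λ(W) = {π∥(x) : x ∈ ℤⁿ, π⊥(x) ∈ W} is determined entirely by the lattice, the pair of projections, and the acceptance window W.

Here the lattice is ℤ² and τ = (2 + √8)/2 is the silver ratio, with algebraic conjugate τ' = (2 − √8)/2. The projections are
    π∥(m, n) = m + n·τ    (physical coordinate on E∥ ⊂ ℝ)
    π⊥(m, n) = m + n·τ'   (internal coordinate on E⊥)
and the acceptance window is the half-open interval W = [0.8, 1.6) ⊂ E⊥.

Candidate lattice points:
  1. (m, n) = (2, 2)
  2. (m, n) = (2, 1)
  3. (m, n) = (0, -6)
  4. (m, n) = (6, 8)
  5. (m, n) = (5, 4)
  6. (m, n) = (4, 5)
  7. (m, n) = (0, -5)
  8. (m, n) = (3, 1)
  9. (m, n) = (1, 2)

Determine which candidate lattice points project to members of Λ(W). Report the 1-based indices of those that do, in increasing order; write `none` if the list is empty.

τ' = (2−√8)/2 ≈ -0.41421.
#1 (2,2): internal coord 2 + (2)·τ' = +1.17157; +1.17157 ∈ [0.8, 1.6) → IN Λ
#2 (2,1): internal coord 2 + (1)·τ' = +1.58579; +1.58579 ∈ [0.8, 1.6) → IN Λ
#3 (0,-6): internal coord 0 + (-6)·τ' = +2.48528; +2.48528 ∉ [0.8, 1.6) → out
#4 (6,8): internal coord 6 + (8)·τ' = +2.68629; +2.68629 ∉ [0.8, 1.6) → out
#5 (5,4): internal coord 5 + (4)·τ' = +3.34315; +3.34315 ∉ [0.8, 1.6) → out
#6 (4,5): internal coord 4 + (5)·τ' = +1.92893; +1.92893 ∉ [0.8, 1.6) → out
#7 (0,-5): internal coord 0 + (-5)·τ' = +2.07107; +2.07107 ∉ [0.8, 1.6) → out
#8 (3,1): internal coord 3 + (1)·τ' = +2.58579; +2.58579 ∉ [0.8, 1.6) → out
#9 (1,2): internal coord 1 + (2)·τ' = +0.17157; +0.17157 ∉ [0.8, 1.6) → out

1, 2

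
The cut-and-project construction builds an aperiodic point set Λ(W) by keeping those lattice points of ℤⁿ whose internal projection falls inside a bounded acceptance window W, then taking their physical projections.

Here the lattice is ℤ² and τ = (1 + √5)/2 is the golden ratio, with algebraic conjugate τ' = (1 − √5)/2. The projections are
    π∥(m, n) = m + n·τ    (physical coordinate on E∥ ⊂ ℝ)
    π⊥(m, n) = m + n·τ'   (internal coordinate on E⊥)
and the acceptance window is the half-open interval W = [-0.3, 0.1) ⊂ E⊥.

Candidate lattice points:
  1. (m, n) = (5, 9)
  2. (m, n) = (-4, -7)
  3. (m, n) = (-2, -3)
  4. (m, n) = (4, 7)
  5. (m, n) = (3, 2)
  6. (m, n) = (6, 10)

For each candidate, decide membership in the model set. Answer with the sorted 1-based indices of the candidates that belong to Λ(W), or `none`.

3, 6

τ' = (1−√5)/2 ≈ -0.618034.
candidate 1: (m,n)=(5,9) → π∥ = 5+9·τ ≈ 19.562306, π⊥ = 5+9·τ' ≈ -0.562306 ∉ [-0.3, 0.1) ⇒ out
candidate 2: (m,n)=(-4,-7) → π∥ = -4-7·τ ≈ -15.326238, π⊥ = -4-7·τ' ≈ 0.326238 ∉ [-0.3, 0.1) ⇒ out
candidate 3: (m,n)=(-2,-3) → π∥ = -2-3·τ ≈ -6.854102, π⊥ = -2-3·τ' ≈ -0.145898 ∈ [-0.3, 0.1) ⇒ IN Λ
candidate 4: (m,n)=(4,7) → π∥ = 4+7·τ ≈ 15.326238, π⊥ = 4+7·τ' ≈ -0.326238 ∉ [-0.3, 0.1) ⇒ out
candidate 5: (m,n)=(3,2) → π∥ = 3+2·τ ≈ 6.236068, π⊥ = 3+2·τ' ≈ 1.763932 ∉ [-0.3, 0.1) ⇒ out
candidate 6: (m,n)=(6,10) → π∥ = 6+10·τ ≈ 22.180340, π⊥ = 6+10·τ' ≈ -0.180340 ∈ [-0.3, 0.1) ⇒ IN Λ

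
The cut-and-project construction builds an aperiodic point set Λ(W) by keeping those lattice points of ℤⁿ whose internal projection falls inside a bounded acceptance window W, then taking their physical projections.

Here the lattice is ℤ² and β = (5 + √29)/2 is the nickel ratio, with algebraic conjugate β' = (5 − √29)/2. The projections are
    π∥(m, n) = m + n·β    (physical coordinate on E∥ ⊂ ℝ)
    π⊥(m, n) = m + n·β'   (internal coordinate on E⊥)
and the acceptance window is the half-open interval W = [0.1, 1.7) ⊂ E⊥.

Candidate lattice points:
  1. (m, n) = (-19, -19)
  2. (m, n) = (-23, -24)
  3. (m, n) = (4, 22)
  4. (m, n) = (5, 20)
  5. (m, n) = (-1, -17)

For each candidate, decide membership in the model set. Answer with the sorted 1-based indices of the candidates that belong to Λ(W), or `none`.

4

Numerically β ≈ 5.1926 and β' = −1/β ≈ -0.1926.
[1] lift (-19,-19): star map gives -15.3409; window check 0.1 ≤ -15.3409 < 1.7 is false → out
[2] lift (-23,-24): star map gives -18.3780; window check 0.1 ≤ -18.3780 < 1.7 is false → out
[3] lift (4,22): star map gives -0.2368; window check 0.1 ≤ -0.2368 < 1.7 is false → out
[4] lift (5,20): star map gives 1.1484; window check 0.1 ≤ 1.1484 < 1.7 is true → IN Λ
[5] lift (-1,-17): star map gives 2.2739; window check 0.1 ≤ 2.2739 < 1.7 is false → out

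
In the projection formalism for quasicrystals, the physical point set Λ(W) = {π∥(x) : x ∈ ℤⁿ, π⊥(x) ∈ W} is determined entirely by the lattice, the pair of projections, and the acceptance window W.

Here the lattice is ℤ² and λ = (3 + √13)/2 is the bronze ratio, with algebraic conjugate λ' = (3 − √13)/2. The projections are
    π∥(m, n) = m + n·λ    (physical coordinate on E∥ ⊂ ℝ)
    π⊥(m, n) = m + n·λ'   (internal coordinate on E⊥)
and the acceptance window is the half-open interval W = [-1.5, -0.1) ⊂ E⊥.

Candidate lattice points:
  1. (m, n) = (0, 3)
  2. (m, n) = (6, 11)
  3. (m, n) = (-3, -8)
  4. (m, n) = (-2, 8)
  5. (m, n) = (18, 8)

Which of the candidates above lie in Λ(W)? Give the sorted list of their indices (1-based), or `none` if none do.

Compute λ' = (3−√13)/2 = -0.30278, so π⊥(m,n) = m -0.30278·n.
[1] lift (0,3): star map gives -0.90833; window check -1.5 ≤ -0.90833 < -0.1 is true → IN Λ
[2] lift (6,11): star map gives 2.66947; window check -1.5 ≤ 2.66947 < -0.1 is false → out
[3] lift (-3,-8): star map gives -0.57779; window check -1.5 ≤ -0.57779 < -0.1 is true → IN Λ
[4] lift (-2,8): star map gives -4.42221; window check -1.5 ≤ -4.42221 < -0.1 is false → out
[5] lift (18,8): star map gives 15.57779; window check -1.5 ≤ 15.57779 < -0.1 is false → out

1, 3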